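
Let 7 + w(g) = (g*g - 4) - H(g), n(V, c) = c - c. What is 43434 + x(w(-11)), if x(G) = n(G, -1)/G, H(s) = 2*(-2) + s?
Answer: 43434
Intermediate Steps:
n(V, c) = 0
H(s) = -4 + s
w(g) = -7 + g² - g (w(g) = -7 + ((g*g - 4) - (-4 + g)) = -7 + ((g² - 4) + (4 - g)) = -7 + ((-4 + g²) + (4 - g)) = -7 + (g² - g) = -7 + g² - g)
x(G) = 0 (x(G) = 0/G = 0)
43434 + x(w(-11)) = 43434 + 0 = 43434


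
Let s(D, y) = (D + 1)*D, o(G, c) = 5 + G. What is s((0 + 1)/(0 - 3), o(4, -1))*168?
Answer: -112/3 ≈ -37.333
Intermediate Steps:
s(D, y) = D*(1 + D) (s(D, y) = (1 + D)*D = D*(1 + D))
s((0 + 1)/(0 - 3), o(4, -1))*168 = (((0 + 1)/(0 - 3))*(1 + (0 + 1)/(0 - 3)))*168 = ((1/(-3))*(1 + 1/(-3)))*168 = ((1*(-⅓))*(1 + 1*(-⅓)))*168 = -(1 - ⅓)/3*168 = -⅓*⅔*168 = -2/9*168 = -112/3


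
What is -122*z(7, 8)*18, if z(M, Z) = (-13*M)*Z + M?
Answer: 1583316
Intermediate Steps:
z(M, Z) = M - 13*M*Z (z(M, Z) = -13*M*Z + M = M - 13*M*Z)
-122*z(7, 8)*18 = -854*(1 - 13*8)*18 = -854*(1 - 104)*18 = -854*(-103)*18 = -122*(-721)*18 = 87962*18 = 1583316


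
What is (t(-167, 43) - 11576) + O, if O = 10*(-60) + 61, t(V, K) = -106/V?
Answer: -2023099/167 ≈ -12114.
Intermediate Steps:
O = -539 (O = -600 + 61 = -539)
(t(-167, 43) - 11576) + O = (-106/(-167) - 11576) - 539 = (-106*(-1/167) - 11576) - 539 = (106/167 - 11576) - 539 = -1933086/167 - 539 = -2023099/167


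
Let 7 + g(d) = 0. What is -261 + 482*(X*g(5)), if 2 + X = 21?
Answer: -64367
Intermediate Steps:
X = 19 (X = -2 + 21 = 19)
g(d) = -7 (g(d) = -7 + 0 = -7)
-261 + 482*(X*g(5)) = -261 + 482*(19*(-7)) = -261 + 482*(-133) = -261 - 64106 = -64367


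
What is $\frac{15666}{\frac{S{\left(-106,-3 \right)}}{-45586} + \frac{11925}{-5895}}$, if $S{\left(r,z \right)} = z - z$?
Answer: $- \frac{2052246}{265} \approx -7744.3$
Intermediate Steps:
$S{\left(r,z \right)} = 0$
$\frac{15666}{\frac{S{\left(-106,-3 \right)}}{-45586} + \frac{11925}{-5895}} = \frac{15666}{\frac{0}{-45586} + \frac{11925}{-5895}} = \frac{15666}{0 \left(- \frac{1}{45586}\right) + 11925 \left(- \frac{1}{5895}\right)} = \frac{15666}{0 - \frac{265}{131}} = \frac{15666}{- \frac{265}{131}} = 15666 \left(- \frac{131}{265}\right) = - \frac{2052246}{265}$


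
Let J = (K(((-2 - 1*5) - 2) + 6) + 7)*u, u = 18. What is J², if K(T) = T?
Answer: 5184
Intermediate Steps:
J = 72 (J = ((((-2 - 1*5) - 2) + 6) + 7)*18 = ((((-2 - 5) - 2) + 6) + 7)*18 = (((-7 - 2) + 6) + 7)*18 = ((-9 + 6) + 7)*18 = (-3 + 7)*18 = 4*18 = 72)
J² = 72² = 5184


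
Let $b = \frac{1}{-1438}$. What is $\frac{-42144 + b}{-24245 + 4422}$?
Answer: $\frac{60603073}{28505474} \approx 2.126$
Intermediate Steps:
$b = - \frac{1}{1438} \approx -0.00069541$
$\frac{-42144 + b}{-24245 + 4422} = \frac{-42144 - \frac{1}{1438}}{-24245 + 4422} = - \frac{60603073}{1438 \left(-19823\right)} = \left(- \frac{60603073}{1438}\right) \left(- \frac{1}{19823}\right) = \frac{60603073}{28505474}$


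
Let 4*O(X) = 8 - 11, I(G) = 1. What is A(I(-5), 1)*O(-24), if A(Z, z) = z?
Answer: -3/4 ≈ -0.75000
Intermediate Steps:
O(X) = -3/4 (O(X) = (8 - 11)/4 = (1/4)*(-3) = -3/4)
A(I(-5), 1)*O(-24) = 1*(-3/4) = -3/4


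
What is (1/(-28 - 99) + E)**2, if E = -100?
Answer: 161315401/16129 ≈ 10002.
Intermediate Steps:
(1/(-28 - 99) + E)**2 = (1/(-28 - 99) - 100)**2 = (1/(-127) - 100)**2 = (-1/127 - 100)**2 = (-12701/127)**2 = 161315401/16129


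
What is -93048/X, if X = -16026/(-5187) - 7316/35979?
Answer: -2894150616084/89775227 ≈ -32238.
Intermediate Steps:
X = 179550454/62207691 (X = -16026*(-1/5187) - 7316*1/35979 = 5342/1729 - 7316/35979 = 179550454/62207691 ≈ 2.8863)
-93048/X = -93048/179550454/62207691 = -93048*62207691/179550454 = -2894150616084/89775227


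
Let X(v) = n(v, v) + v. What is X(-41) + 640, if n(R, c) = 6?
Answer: 605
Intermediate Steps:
X(v) = 6 + v
X(-41) + 640 = (6 - 41) + 640 = -35 + 640 = 605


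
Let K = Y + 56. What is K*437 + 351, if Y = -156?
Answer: -43349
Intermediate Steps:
K = -100 (K = -156 + 56 = -100)
K*437 + 351 = -100*437 + 351 = -43700 + 351 = -43349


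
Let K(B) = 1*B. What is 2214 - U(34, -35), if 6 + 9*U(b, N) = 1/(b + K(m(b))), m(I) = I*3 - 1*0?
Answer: 2710751/1224 ≈ 2214.7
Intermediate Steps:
m(I) = 3*I (m(I) = 3*I + 0 = 3*I)
K(B) = B
U(b, N) = -⅔ + 1/(36*b) (U(b, N) = -⅔ + 1/(9*(b + 3*b)) = -⅔ + 1/(9*((4*b))) = -⅔ + (1/(4*b))/9 = -⅔ + 1/(36*b))
2214 - U(34, -35) = 2214 - (1 - 24*34)/(36*34) = 2214 - (1 - 816)/(36*34) = 2214 - (-815)/(36*34) = 2214 - 1*(-815/1224) = 2214 + 815/1224 = 2710751/1224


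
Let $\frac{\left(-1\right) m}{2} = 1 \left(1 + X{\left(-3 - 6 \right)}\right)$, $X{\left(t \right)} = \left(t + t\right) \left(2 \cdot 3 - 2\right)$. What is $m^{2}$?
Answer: $20164$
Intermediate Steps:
$X{\left(t \right)} = 8 t$ ($X{\left(t \right)} = 2 t \left(6 - 2\right) = 2 t 4 = 8 t$)
$m = 142$ ($m = - 2 \cdot 1 \left(1 + 8 \left(-3 - 6\right)\right) = - 2 \cdot 1 \left(1 + 8 \left(-9\right)\right) = - 2 \cdot 1 \left(1 - 72\right) = - 2 \cdot 1 \left(-71\right) = \left(-2\right) \left(-71\right) = 142$)
$m^{2} = 142^{2} = 20164$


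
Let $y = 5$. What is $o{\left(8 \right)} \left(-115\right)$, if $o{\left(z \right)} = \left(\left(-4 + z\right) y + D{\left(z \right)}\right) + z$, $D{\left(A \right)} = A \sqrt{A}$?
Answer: $-3220 - 1840 \sqrt{2} \approx -5822.2$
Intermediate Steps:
$D{\left(A \right)} = A^{\frac{3}{2}}$
$o{\left(z \right)} = -20 + z^{\frac{3}{2}} + 6 z$ ($o{\left(z \right)} = \left(\left(-4 + z\right) 5 + z^{\frac{3}{2}}\right) + z = \left(\left(-20 + 5 z\right) + z^{\frac{3}{2}}\right) + z = \left(-20 + z^{\frac{3}{2}} + 5 z\right) + z = -20 + z^{\frac{3}{2}} + 6 z$)
$o{\left(8 \right)} \left(-115\right) = \left(-20 + 8^{\frac{3}{2}} + 6 \cdot 8\right) \left(-115\right) = \left(-20 + 16 \sqrt{2} + 48\right) \left(-115\right) = \left(28 + 16 \sqrt{2}\right) \left(-115\right) = -3220 - 1840 \sqrt{2}$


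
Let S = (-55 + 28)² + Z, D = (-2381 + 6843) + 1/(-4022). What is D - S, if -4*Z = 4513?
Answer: 39103893/8044 ≈ 4861.3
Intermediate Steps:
Z = -4513/4 (Z = -¼*4513 = -4513/4 ≈ -1128.3)
D = 17946163/4022 (D = 4462 - 1/4022 = 17946163/4022 ≈ 4462.0)
S = -1597/4 (S = (-55 + 28)² - 4513/4 = (-27)² - 4513/4 = 729 - 4513/4 = -1597/4 ≈ -399.25)
D - S = 17946163/4022 - 1*(-1597/4) = 17946163/4022 + 1597/4 = 39103893/8044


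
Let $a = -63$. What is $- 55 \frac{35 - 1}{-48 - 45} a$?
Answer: $- \frac{39270}{31} \approx -1266.8$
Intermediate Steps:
$- 55 \frac{35 - 1}{-48 - 45} a = - 55 \frac{35 - 1}{-48 - 45} \left(-63\right) = - 55 \frac{34}{-93} \left(-63\right) = - 55 \cdot 34 \left(- \frac{1}{93}\right) \left(-63\right) = \left(-55\right) \left(- \frac{34}{93}\right) \left(-63\right) = \frac{1870}{93} \left(-63\right) = - \frac{39270}{31}$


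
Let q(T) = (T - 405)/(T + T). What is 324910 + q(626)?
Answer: 406787541/1252 ≈ 3.2491e+5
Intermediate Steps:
q(T) = (-405 + T)/(2*T) (q(T) = (-405 + T)/((2*T)) = (-405 + T)*(1/(2*T)) = (-405 + T)/(2*T))
324910 + q(626) = 324910 + (½)*(-405 + 626)/626 = 324910 + (½)*(1/626)*221 = 324910 + 221/1252 = 406787541/1252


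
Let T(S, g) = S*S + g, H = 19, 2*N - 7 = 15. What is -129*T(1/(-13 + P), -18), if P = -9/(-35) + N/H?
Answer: 151875873537/65431921 ≈ 2321.1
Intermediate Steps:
N = 11 (N = 7/2 + (½)*15 = 7/2 + 15/2 = 11)
P = 556/665 (P = -9/(-35) + 11/19 = -9*(-1/35) + 11*(1/19) = 9/35 + 11/19 = 556/665 ≈ 0.83609)
T(S, g) = g + S² (T(S, g) = S² + g = g + S²)
-129*T(1/(-13 + P), -18) = -129*(-18 + (1/(-13 + 556/665))²) = -129*(-18 + (1/(-8089/665))²) = -129*(-18 + (-665/8089)²) = -129*(-18 + 442225/65431921) = -129*(-1177332353/65431921) = 151875873537/65431921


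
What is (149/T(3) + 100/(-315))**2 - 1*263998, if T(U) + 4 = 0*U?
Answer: -16675304903/63504 ≈ -2.6259e+5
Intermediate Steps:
T(U) = -4 (T(U) = -4 + 0*U = -4 + 0 = -4)
(149/T(3) + 100/(-315))**2 - 1*263998 = (149/(-4) + 100/(-315))**2 - 1*263998 = (149*(-1/4) + 100*(-1/315))**2 - 263998 = (-149/4 - 20/63)**2 - 263998 = (-9467/252)**2 - 263998 = 89624089/63504 - 263998 = -16675304903/63504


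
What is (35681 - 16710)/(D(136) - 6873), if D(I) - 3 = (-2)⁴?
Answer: -18971/6854 ≈ -2.7679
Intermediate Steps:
D(I) = 19 (D(I) = 3 + (-2)⁴ = 3 + 16 = 19)
(35681 - 16710)/(D(136) - 6873) = (35681 - 16710)/(19 - 6873) = 18971/(-6854) = 18971*(-1/6854) = -18971/6854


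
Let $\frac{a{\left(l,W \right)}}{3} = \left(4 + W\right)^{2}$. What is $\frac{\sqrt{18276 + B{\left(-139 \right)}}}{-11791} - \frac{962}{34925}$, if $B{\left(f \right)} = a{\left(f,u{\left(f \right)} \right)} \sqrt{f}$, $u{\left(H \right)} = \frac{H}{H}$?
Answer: $- \frac{962}{34925} - \frac{\sqrt{18276 + 75 i \sqrt{139}}}{11791} \approx -0.039014 - 0.00027728 i$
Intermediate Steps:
$u{\left(H \right)} = 1$
$a{\left(l,W \right)} = 3 \left(4 + W\right)^{2}$
$B{\left(f \right)} = 75 \sqrt{f}$ ($B{\left(f \right)} = 3 \left(4 + 1\right)^{2} \sqrt{f} = 3 \cdot 5^{2} \sqrt{f} = 3 \cdot 25 \sqrt{f} = 75 \sqrt{f}$)
$\frac{\sqrt{18276 + B{\left(-139 \right)}}}{-11791} - \frac{962}{34925} = \frac{\sqrt{18276 + 75 \sqrt{-139}}}{-11791} - \frac{962}{34925} = \sqrt{18276 + 75 i \sqrt{139}} \left(- \frac{1}{11791}\right) - \frac{962}{34925} = - \frac{\sqrt{18276 + 75 i \sqrt{139}}}{11791} - \frac{962}{34925} = - \frac{962}{34925} - \frac{\sqrt{18276 + 75 i \sqrt{139}}}{11791}$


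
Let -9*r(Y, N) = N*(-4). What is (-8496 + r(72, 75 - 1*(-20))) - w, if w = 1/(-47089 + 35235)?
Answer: -901899727/106686 ≈ -8453.8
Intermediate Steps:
r(Y, N) = 4*N/9 (r(Y, N) = -N*(-4)/9 = -(-4)*N/9 = 4*N/9)
w = -1/11854 (w = 1/(-11854) = -1/11854 ≈ -8.4360e-5)
(-8496 + r(72, 75 - 1*(-20))) - w = (-8496 + 4*(75 - 1*(-20))/9) - 1*(-1/11854) = (-8496 + 4*(75 + 20)/9) + 1/11854 = (-8496 + (4/9)*95) + 1/11854 = (-8496 + 380/9) + 1/11854 = -76084/9 + 1/11854 = -901899727/106686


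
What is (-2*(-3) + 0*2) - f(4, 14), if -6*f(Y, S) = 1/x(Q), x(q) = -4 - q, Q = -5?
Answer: 37/6 ≈ 6.1667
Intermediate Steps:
f(Y, S) = -⅙ (f(Y, S) = -1/(6*(-4 - 1*(-5))) = -1/(6*(-4 + 5)) = -⅙/1 = -⅙*1 = -⅙)
(-2*(-3) + 0*2) - f(4, 14) = (-2*(-3) + 0*2) - 1*(-⅙) = (6 + 0) + ⅙ = 6 + ⅙ = 37/6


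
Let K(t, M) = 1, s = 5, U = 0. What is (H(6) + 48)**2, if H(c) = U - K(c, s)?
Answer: 2209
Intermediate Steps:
H(c) = -1 (H(c) = 0 - 1*1 = 0 - 1 = -1)
(H(6) + 48)**2 = (-1 + 48)**2 = 47**2 = 2209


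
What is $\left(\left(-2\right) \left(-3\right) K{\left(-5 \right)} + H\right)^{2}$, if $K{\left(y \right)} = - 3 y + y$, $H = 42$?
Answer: $10404$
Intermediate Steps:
$K{\left(y \right)} = - 2 y$
$\left(\left(-2\right) \left(-3\right) K{\left(-5 \right)} + H\right)^{2} = \left(\left(-2\right) \left(-3\right) \left(\left(-2\right) \left(-5\right)\right) + 42\right)^{2} = \left(6 \cdot 10 + 42\right)^{2} = \left(60 + 42\right)^{2} = 102^{2} = 10404$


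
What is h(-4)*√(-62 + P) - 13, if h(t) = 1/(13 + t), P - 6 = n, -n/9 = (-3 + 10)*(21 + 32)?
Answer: -13 + I*√3395/9 ≈ -13.0 + 6.4741*I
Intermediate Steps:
n = -3339 (n = -9*(-3 + 10)*(21 + 32) = -63*53 = -9*371 = -3339)
P = -3333 (P = 6 - 3339 = -3333)
h(-4)*√(-62 + P) - 13 = √(-62 - 3333)/(13 - 4) - 13 = √(-3395)/9 - 13 = (I*√3395)/9 - 13 = I*√3395/9 - 13 = -13 + I*√3395/9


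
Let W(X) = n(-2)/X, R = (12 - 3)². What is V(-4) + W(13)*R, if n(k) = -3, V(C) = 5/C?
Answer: -1037/52 ≈ -19.942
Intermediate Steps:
R = 81 (R = 9² = 81)
W(X) = -3/X
V(-4) + W(13)*R = 5/(-4) - 3/13*81 = 5*(-¼) - 3*1/13*81 = -5/4 - 3/13*81 = -5/4 - 243/13 = -1037/52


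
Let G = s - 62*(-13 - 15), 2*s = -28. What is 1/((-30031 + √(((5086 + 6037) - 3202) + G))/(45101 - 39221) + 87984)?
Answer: 506969571220/44602621501975113 - 980*√9643/44602621501975113 ≈ 1.1366e-5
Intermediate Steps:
s = -14 (s = (½)*(-28) = -14)
G = 1722 (G = -14 - 62*(-13 - 15) = -14 - 62*(-28) = -14 + 1736 = 1722)
1/((-30031 + √(((5086 + 6037) - 3202) + G))/(45101 - 39221) + 87984) = 1/((-30031 + √(((5086 + 6037) - 3202) + 1722))/(45101 - 39221) + 87984) = 1/((-30031 + √((11123 - 3202) + 1722))/5880 + 87984) = 1/((-30031 + √(7921 + 1722))*(1/5880) + 87984) = 1/((-30031 + √9643)*(1/5880) + 87984) = 1/((-30031/5880 + √9643/5880) + 87984) = 1/(517315889/5880 + √9643/5880)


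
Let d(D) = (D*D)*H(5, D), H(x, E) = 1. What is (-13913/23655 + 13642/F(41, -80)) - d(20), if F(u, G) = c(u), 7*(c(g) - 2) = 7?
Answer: 98091257/23655 ≈ 4146.7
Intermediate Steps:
c(g) = 3 (c(g) = 2 + (⅐)*7 = 2 + 1 = 3)
F(u, G) = 3
d(D) = D² (d(D) = (D*D)*1 = D²*1 = D²)
(-13913/23655 + 13642/F(41, -80)) - d(20) = (-13913/23655 + 13642/3) - 1*20² = (-13913*1/23655 + 13642*(⅓)) - 1*400 = (-13913/23655 + 13642/3) - 400 = 107553257/23655 - 400 = 98091257/23655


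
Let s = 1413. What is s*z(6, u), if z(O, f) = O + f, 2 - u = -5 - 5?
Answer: 25434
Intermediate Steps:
u = 12 (u = 2 - (-5 - 5) = 2 - 1*(-10) = 2 + 10 = 12)
s*z(6, u) = 1413*(6 + 12) = 1413*18 = 25434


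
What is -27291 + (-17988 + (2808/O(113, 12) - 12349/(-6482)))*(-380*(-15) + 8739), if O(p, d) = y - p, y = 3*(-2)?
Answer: -28658068379187/110194 ≈ -2.6007e+8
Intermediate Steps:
y = -6
O(p, d) = -6 - p
-27291 + (-17988 + (2808/O(113, 12) - 12349/(-6482)))*(-380*(-15) + 8739) = -27291 + (-17988 + (2808/(-6 - 1*113) - 12349/(-6482)))*(-380*(-15) + 8739) = -27291 + (-17988 + (2808/(-6 - 113) - 12349*(-1/6482)))*(5700 + 8739) = -27291 + (-17988 + (2808/(-119) + 12349/6482))*14439 = -27291 + (-17988 + (2808*(-1/119) + 12349/6482))*14439 = -27291 + (-17988 + (-2808/119 + 12349/6482))*14439 = -27291 + (-17988 - 2390275/110194)*14439 = -27291 - 1984559947/110194*14439 = -27291 - 28655061074733/110194 = -28658068379187/110194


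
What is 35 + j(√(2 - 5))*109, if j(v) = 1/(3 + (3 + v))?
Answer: 673/13 - 109*I*√3/39 ≈ 51.769 - 4.8409*I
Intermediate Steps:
j(v) = 1/(6 + v)
35 + j(√(2 - 5))*109 = 35 + 109/(6 + √(2 - 5)) = 35 + 109/(6 + √(-3)) = 35 + 109/(6 + I*√3)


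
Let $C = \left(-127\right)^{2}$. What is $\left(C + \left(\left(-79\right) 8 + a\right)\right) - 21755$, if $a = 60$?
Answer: $-6198$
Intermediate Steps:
$C = 16129$
$\left(C + \left(\left(-79\right) 8 + a\right)\right) - 21755 = \left(16129 + \left(\left(-79\right) 8 + 60\right)\right) - 21755 = \left(16129 + \left(-632 + 60\right)\right) - 21755 = \left(16129 - 572\right) - 21755 = 15557 - 21755 = -6198$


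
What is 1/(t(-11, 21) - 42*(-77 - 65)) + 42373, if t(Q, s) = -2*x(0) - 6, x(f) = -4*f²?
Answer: 252458335/5958 ≈ 42373.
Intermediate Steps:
t(Q, s) = -6 (t(Q, s) = -(-8)*0² - 6 = -(-8)*0 - 6 = -2*0 - 6 = 0 - 6 = -6)
1/(t(-11, 21) - 42*(-77 - 65)) + 42373 = 1/(-6 - 42*(-77 - 65)) + 42373 = 1/(-6 - 42*(-142)) + 42373 = 1/(-6 + 5964) + 42373 = 1/5958 + 42373 = 252458335/5958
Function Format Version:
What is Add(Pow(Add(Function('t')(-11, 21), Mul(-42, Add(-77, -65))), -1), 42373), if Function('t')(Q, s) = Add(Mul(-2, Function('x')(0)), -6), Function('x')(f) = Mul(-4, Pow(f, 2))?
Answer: Rational(252458335, 5958) ≈ 42373.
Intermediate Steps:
Function('t')(Q, s) = -6 (Function('t')(Q, s) = Add(Mul(-2, Mul(-4, Pow(0, 2))), -6) = Add(Mul(-2, Mul(-4, 0)), -6) = Add(Mul(-2, 0), -6) = Add(0, -6) = -6)
Add(Pow(Add(Function('t')(-11, 21), Mul(-42, Add(-77, -65))), -1), 42373) = Add(Pow(Add(-6, Mul(-42, Add(-77, -65))), -1), 42373) = Add(Pow(Add(-6, Mul(-42, -142)), -1), 42373) = Add(Pow(Add(-6, 5964), -1), 42373) = Add(Pow(5958, -1), 42373) = Add(Rational(1, 5958), 42373) = Rational(252458335, 5958)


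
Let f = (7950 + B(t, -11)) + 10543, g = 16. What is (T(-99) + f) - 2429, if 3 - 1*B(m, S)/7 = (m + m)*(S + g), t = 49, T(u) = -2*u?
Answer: 12853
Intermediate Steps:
B(m, S) = 21 - 14*m*(16 + S) (B(m, S) = 21 - 7*(m + m)*(S + 16) = 21 - 7*2*m*(16 + S) = 21 - 14*m*(16 + S))
f = 15084 (f = (7950 + (21 - 224*49 - 14*(-11)*49)) + 10543 = (7950 + (21 - 10976 + 7546)) + 10543 = (7950 - 3409) + 10543 = 4541 + 10543 = 15084)
(T(-99) + f) - 2429 = (-2*(-99) + 15084) - 2429 = (198 + 15084) - 2429 = 15282 - 2429 = 12853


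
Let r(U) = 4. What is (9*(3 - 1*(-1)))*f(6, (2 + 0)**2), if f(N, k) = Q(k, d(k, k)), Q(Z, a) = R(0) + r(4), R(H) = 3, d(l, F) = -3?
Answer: 252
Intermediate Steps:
Q(Z, a) = 7 (Q(Z, a) = 3 + 4 = 7)
f(N, k) = 7
(9*(3 - 1*(-1)))*f(6, (2 + 0)**2) = (9*(3 - 1*(-1)))*7 = (9*(3 + 1))*7 = (9*4)*7 = 36*7 = 252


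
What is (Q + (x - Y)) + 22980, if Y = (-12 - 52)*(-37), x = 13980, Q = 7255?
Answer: 41847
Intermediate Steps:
Y = 2368 (Y = -64*(-37) = 2368)
(Q + (x - Y)) + 22980 = (7255 + (13980 - 1*2368)) + 22980 = (7255 + (13980 - 2368)) + 22980 = (7255 + 11612) + 22980 = 18867 + 22980 = 41847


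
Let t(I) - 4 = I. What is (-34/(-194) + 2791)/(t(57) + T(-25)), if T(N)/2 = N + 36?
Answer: 270744/8051 ≈ 33.629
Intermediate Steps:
t(I) = 4 + I
T(N) = 72 + 2*N (T(N) = 2*(N + 36) = 2*(36 + N) = 72 + 2*N)
(-34/(-194) + 2791)/(t(57) + T(-25)) = (-34/(-194) + 2791)/((4 + 57) + (72 + 2*(-25))) = (-34*(-1/194) + 2791)/(61 + (72 - 50)) = (17/97 + 2791)/(61 + 22) = (270744/97)/83 = (270744/97)*(1/83) = 270744/8051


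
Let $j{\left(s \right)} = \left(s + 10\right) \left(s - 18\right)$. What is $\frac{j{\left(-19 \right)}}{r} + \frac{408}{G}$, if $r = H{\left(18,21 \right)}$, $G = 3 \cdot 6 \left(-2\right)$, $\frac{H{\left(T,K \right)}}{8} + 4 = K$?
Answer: $- \frac{3625}{408} \approx -8.8848$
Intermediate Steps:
$H{\left(T,K \right)} = -32 + 8 K$
$j{\left(s \right)} = \left(-18 + s\right) \left(10 + s\right)$ ($j{\left(s \right)} = \left(10 + s\right) \left(-18 + s\right) = \left(-18 + s\right) \left(10 + s\right)$)
$G = -36$ ($G = 18 \left(-2\right) = -36$)
$r = 136$ ($r = -32 + 8 \cdot 21 = -32 + 168 = 136$)
$\frac{j{\left(-19 \right)}}{r} + \frac{408}{G} = \frac{-180 + \left(-19\right)^{2} - -152}{136} + \frac{408}{-36} = \left(-180 + 361 + 152\right) \frac{1}{136} + 408 \left(- \frac{1}{36}\right) = 333 \cdot \frac{1}{136} - \frac{34}{3} = \frac{333}{136} - \frac{34}{3} = - \frac{3625}{408}$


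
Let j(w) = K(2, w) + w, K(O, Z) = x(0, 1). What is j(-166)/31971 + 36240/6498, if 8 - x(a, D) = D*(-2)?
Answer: 64311964/11541531 ≈ 5.5722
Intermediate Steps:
x(a, D) = 8 + 2*D (x(a, D) = 8 - D*(-2) = 8 - (-2)*D = 8 + 2*D)
K(O, Z) = 10 (K(O, Z) = 8 + 2*1 = 8 + 2 = 10)
j(w) = 10 + w
j(-166)/31971 + 36240/6498 = (10 - 166)/31971 + 36240/6498 = -156*1/31971 + 36240*(1/6498) = -52/10657 + 6040/1083 = 64311964/11541531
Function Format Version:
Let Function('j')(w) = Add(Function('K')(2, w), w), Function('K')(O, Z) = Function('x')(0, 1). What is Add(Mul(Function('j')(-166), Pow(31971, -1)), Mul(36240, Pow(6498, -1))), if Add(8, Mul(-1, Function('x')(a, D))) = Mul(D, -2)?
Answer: Rational(64311964, 11541531) ≈ 5.5722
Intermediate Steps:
Function('x')(a, D) = Add(8, Mul(2, D)) (Function('x')(a, D) = Add(8, Mul(-1, Mul(D, -2))) = Add(8, Mul(-1, Mul(-2, D))) = Add(8, Mul(2, D)))
Function('K')(O, Z) = 10 (Function('K')(O, Z) = Add(8, Mul(2, 1)) = Add(8, 2) = 10)
Function('j')(w) = Add(10, w)
Add(Mul(Function('j')(-166), Pow(31971, -1)), Mul(36240, Pow(6498, -1))) = Add(Mul(Add(10, -166), Pow(31971, -1)), Mul(36240, Pow(6498, -1))) = Add(Mul(-156, Rational(1, 31971)), Mul(36240, Rational(1, 6498))) = Add(Rational(-52, 10657), Rational(6040, 1083)) = Rational(64311964, 11541531)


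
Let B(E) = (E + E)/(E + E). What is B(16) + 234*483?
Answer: 113023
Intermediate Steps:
B(E) = 1 (B(E) = (2*E)/((2*E)) = (2*E)*(1/(2*E)) = 1)
B(16) + 234*483 = 1 + 234*483 = 1 + 113022 = 113023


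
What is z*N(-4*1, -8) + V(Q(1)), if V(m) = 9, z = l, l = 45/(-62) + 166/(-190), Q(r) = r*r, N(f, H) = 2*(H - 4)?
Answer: 139557/2945 ≈ 47.388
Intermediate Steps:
N(f, H) = -8 + 2*H (N(f, H) = 2*(-4 + H) = -8 + 2*H)
Q(r) = r²
l = -9421/5890 (l = 45*(-1/62) + 166*(-1/190) = -45/62 - 83/95 = -9421/5890 ≈ -1.5995)
z = -9421/5890 ≈ -1.5995
z*N(-4*1, -8) + V(Q(1)) = -9421*(-8 + 2*(-8))/5890 + 9 = -9421*(-8 - 16)/5890 + 9 = -9421/5890*(-24) + 9 = 113052/2945 + 9 = 139557/2945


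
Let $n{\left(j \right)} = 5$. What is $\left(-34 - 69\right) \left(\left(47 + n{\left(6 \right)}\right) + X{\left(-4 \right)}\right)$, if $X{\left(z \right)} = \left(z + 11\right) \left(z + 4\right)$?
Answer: $-5356$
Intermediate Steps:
$X{\left(z \right)} = \left(4 + z\right) \left(11 + z\right)$ ($X{\left(z \right)} = \left(11 + z\right) \left(4 + z\right) = \left(4 + z\right) \left(11 + z\right)$)
$\left(-34 - 69\right) \left(\left(47 + n{\left(6 \right)}\right) + X{\left(-4 \right)}\right) = \left(-34 - 69\right) \left(\left(47 + 5\right) + \left(44 + \left(-4\right)^{2} + 15 \left(-4\right)\right)\right) = - 103 \left(52 + \left(44 + 16 - 60\right)\right) = - 103 \left(52 + 0\right) = \left(-103\right) 52 = -5356$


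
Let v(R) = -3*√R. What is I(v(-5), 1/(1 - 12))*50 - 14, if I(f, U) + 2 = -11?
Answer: -664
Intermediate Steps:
I(f, U) = -13 (I(f, U) = -2 - 11 = -13)
I(v(-5), 1/(1 - 12))*50 - 14 = -13*50 - 14 = -650 - 14 = -664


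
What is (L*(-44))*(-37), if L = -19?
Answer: -30932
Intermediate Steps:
(L*(-44))*(-37) = -19*(-44)*(-37) = 836*(-37) = -30932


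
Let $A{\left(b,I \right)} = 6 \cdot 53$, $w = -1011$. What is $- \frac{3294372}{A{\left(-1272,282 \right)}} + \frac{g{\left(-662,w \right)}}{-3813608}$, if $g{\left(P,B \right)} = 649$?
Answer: $- \frac{2093907270093}{202121224} \approx -10360.0$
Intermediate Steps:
$A{\left(b,I \right)} = 318$
$- \frac{3294372}{A{\left(-1272,282 \right)}} + \frac{g{\left(-662,w \right)}}{-3813608} = - \frac{3294372}{318} + \frac{649}{-3813608} = \left(-3294372\right) \frac{1}{318} + 649 \left(- \frac{1}{3813608}\right) = - \frac{549062}{53} - \frac{649}{3813608} = - \frac{2093907270093}{202121224}$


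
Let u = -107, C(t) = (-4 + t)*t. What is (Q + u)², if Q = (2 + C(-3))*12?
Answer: 28561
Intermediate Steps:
C(t) = t*(-4 + t)
Q = 276 (Q = (2 - 3*(-4 - 3))*12 = (2 - 3*(-7))*12 = (2 + 21)*12 = 23*12 = 276)
(Q + u)² = (276 - 107)² = 169² = 28561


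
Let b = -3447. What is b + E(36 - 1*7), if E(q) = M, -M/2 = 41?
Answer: -3529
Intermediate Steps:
M = -82 (M = -2*41 = -82)
E(q) = -82
b + E(36 - 1*7) = -3447 - 82 = -3529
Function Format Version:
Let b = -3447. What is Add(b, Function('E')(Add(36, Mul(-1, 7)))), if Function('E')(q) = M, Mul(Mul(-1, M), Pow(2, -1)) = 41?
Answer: -3529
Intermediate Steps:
M = -82 (M = Mul(-2, 41) = -82)
Function('E')(q) = -82
Add(b, Function('E')(Add(36, Mul(-1, 7)))) = Add(-3447, -82) = -3529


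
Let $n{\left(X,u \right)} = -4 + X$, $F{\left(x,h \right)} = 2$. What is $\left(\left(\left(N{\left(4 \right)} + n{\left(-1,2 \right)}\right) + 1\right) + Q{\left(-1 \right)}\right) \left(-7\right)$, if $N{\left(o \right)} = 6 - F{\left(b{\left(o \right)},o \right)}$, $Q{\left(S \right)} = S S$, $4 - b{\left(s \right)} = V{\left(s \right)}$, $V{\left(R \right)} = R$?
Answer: $-7$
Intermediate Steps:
$b{\left(s \right)} = 4 - s$
$Q{\left(S \right)} = S^{2}$
$N{\left(o \right)} = 4$ ($N{\left(o \right)} = 6 - 2 = 4$)
$\left(\left(\left(N{\left(4 \right)} + n{\left(-1,2 \right)}\right) + 1\right) + Q{\left(-1 \right)}\right) \left(-7\right) = \left(\left(\left(4 - 5\right) + 1\right) + \left(-1\right)^{2}\right) \left(-7\right) = \left(\left(\left(4 - 5\right) + 1\right) + 1\right) \left(-7\right) = \left(\left(-1 + 1\right) + 1\right) \left(-7\right) = \left(0 + 1\right) \left(-7\right) = 1 \left(-7\right) = -7$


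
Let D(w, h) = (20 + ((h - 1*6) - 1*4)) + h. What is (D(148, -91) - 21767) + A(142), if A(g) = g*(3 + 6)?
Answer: -20661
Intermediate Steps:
D(w, h) = 10 + 2*h (D(w, h) = (20 + ((h - 6) - 4)) + h = (20 + ((-6 + h) - 4)) + h = (20 + (-10 + h)) + h = (10 + h) + h = 10 + 2*h)
A(g) = 9*g (A(g) = g*9 = 9*g)
(D(148, -91) - 21767) + A(142) = ((10 + 2*(-91)) - 21767) + 9*142 = ((10 - 182) - 21767) + 1278 = (-172 - 21767) + 1278 = -21939 + 1278 = -20661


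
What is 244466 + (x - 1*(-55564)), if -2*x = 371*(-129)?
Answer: 647919/2 ≈ 3.2396e+5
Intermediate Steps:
x = 47859/2 (x = -371*(-129)/2 = -½*(-47859) = 47859/2 ≈ 23930.)
244466 + (x - 1*(-55564)) = 244466 + (47859/2 - 1*(-55564)) = 244466 + (47859/2 + 55564) = 244466 + 158987/2 = 647919/2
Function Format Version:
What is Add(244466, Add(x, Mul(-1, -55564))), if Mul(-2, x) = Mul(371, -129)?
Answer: Rational(647919, 2) ≈ 3.2396e+5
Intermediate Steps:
x = Rational(47859, 2) (x = Mul(Rational(-1, 2), Mul(371, -129)) = Mul(Rational(-1, 2), -47859) = Rational(47859, 2) ≈ 23930.)
Add(244466, Add(x, Mul(-1, -55564))) = Add(244466, Add(Rational(47859, 2), Mul(-1, -55564))) = Add(244466, Add(Rational(47859, 2), 55564)) = Add(244466, Rational(158987, 2)) = Rational(647919, 2)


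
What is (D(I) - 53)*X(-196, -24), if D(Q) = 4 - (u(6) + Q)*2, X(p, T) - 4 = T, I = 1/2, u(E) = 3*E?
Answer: 1720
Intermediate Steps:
I = ½ ≈ 0.50000
X(p, T) = 4 + T
D(Q) = -32 - 2*Q (D(Q) = 4 - (3*6 + Q)*2 = 4 - (18 + Q)*2 = 4 - (36 + 2*Q) = 4 + (-36 - 2*Q) = -32 - 2*Q)
(D(I) - 53)*X(-196, -24) = ((-32 - 2*½) - 53)*(4 - 24) = ((-32 - 1) - 53)*(-20) = (-33 - 53)*(-20) = -86*(-20) = 1720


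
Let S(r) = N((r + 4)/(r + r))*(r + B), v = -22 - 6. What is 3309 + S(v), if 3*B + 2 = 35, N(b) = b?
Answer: 23112/7 ≈ 3301.7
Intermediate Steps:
v = -28
B = 11 (B = -2/3 + (1/3)*35 = -2/3 + 35/3 = 11)
S(r) = (4 + r)*(11 + r)/(2*r) (S(r) = ((r + 4)/(r + r))*(r + 11) = ((4 + r)/((2*r)))*(11 + r) = ((4 + r)*(1/(2*r)))*(11 + r) = ((4 + r)/(2*r))*(11 + r) = (4 + r)*(11 + r)/(2*r))
3309 + S(v) = 3309 + (1/2)*(4 - 28)*(11 - 28)/(-28) = 3309 + (1/2)*(-1/28)*(-24)*(-17) = 3309 - 51/7 = 23112/7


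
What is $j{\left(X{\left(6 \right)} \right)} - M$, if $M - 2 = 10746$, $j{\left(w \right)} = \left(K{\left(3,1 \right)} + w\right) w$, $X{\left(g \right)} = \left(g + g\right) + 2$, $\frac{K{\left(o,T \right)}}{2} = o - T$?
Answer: $-10496$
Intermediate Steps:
$K{\left(o,T \right)} = - 2 T + 2 o$ ($K{\left(o,T \right)} = 2 \left(o - T\right) = - 2 T + 2 o$)
$X{\left(g \right)} = 2 + 2 g$ ($X{\left(g \right)} = 2 g + 2 = 2 + 2 g$)
$j{\left(w \right)} = w \left(4 + w\right)$ ($j{\left(w \right)} = \left(\left(\left(-2\right) 1 + 2 \cdot 3\right) + w\right) w = \left(\left(-2 + 6\right) + w\right) w = \left(4 + w\right) w = w \left(4 + w\right)$)
$M = 10748$ ($M = 2 + 10746 = 10748$)
$j{\left(X{\left(6 \right)} \right)} - M = \left(2 + 2 \cdot 6\right) \left(4 + \left(2 + 2 \cdot 6\right)\right) - 10748 = \left(2 + 12\right) \left(4 + \left(2 + 12\right)\right) - 10748 = 14 \left(4 + 14\right) - 10748 = 14 \cdot 18 - 10748 = 252 - 10748 = -10496$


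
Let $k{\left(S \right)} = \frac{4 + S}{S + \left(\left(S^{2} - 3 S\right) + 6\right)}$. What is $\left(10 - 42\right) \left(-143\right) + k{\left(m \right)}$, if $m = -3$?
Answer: $\frac{96097}{21} \approx 4576.0$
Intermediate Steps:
$k{\left(S \right)} = \frac{4 + S}{6 + S^{2} - 2 S}$ ($k{\left(S \right)} = \frac{4 + S}{S + \left(6 + S^{2} - 3 S\right)} = \frac{4 + S}{6 + S^{2} - 2 S}$)
$\left(10 - 42\right) \left(-143\right) + k{\left(m \right)} = \left(10 - 42\right) \left(-143\right) + \frac{4 - 3}{6 + \left(-3\right)^{2} - -6} = \left(-32\right) \left(-143\right) + \frac{1}{6 + 9 + 6} \cdot 1 = 4576 + \frac{1}{21} \cdot 1 = 4576 + \frac{1}{21} = \frac{96097}{21}$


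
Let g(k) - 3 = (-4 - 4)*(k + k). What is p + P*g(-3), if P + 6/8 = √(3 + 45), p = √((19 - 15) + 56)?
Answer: -153/4 + 2*√15 + 204*√3 ≈ 322.83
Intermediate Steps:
p = 2*√15 (p = √(4 + 56) = √60 = 2*√15 ≈ 7.7460)
g(k) = 3 - 16*k (g(k) = 3 + (-4 - 4)*(k + k) = 3 - 16*k)
P = -¾ + 4*√3 (P = -¾ + √(3 + 45) = -¾ + √48 = -¾ + 4*√3 ≈ 6.1782)
p + P*g(-3) = 2*√15 + (-¾ + 4*√3)*(3 - 16*(-3)) = 2*√15 + (-¾ + 4*√3)*(3 + 48) = 2*√15 + (-¾ + 4*√3)*51 = 2*√15 + (-153/4 + 204*√3) = -153/4 + 2*√15 + 204*√3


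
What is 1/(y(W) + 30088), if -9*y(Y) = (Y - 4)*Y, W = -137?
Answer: 3/83825 ≈ 3.5789e-5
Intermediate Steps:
y(Y) = -Y*(-4 + Y)/9 (y(Y) = -(Y - 4)*Y/9 = -(-4 + Y)*Y/9 = -Y*(-4 + Y)/9)
1/(y(W) + 30088) = 1/((⅑)*(-137)*(4 - 1*(-137)) + 30088) = 1/((⅑)*(-137)*(4 + 137) + 30088) = 1/((⅑)*(-137)*141 + 30088) = 1/(-6439/3 + 30088) = 1/(83825/3) = 3/83825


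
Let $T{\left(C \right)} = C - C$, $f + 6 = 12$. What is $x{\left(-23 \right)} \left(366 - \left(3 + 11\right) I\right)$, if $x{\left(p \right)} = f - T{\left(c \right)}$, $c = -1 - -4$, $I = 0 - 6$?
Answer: $2700$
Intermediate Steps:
$I = -6$ ($I = 0 - 6 = -6$)
$c = 3$ ($c = -1 + 4 = 3$)
$f = 6$ ($f = -6 + 12 = 6$)
$T{\left(C \right)} = 0$
$x{\left(p \right)} = 6$ ($x{\left(p \right)} = 6 - 0 = 6 + 0 = 6$)
$x{\left(-23 \right)} \left(366 - \left(3 + 11\right) I\right) = 6 \left(366 - \left(3 + 11\right) \left(-6\right)\right) = 6 \left(366 - 14 \left(-6\right)\right) = 6 \left(366 - -84\right) = 6 \left(366 + 84\right) = 6 \cdot 450 = 2700$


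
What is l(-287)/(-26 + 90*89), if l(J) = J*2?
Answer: -287/3992 ≈ -0.071894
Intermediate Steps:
l(J) = 2*J
l(-287)/(-26 + 90*89) = (2*(-287))/(-26 + 90*89) = -574/(-26 + 8010) = -574/7984 = -574*1/7984 = -287/3992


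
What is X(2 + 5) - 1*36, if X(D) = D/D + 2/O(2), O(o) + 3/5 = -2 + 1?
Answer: -145/4 ≈ -36.250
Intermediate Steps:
O(o) = -8/5 (O(o) = -⅗ + (-2 + 1) = -⅗ - 1 = -8/5)
X(D) = -¼ (X(D) = D/D + 2/(-8/5) = 1 + 2*(-5/8) = 1 - 5/4 = -¼)
X(2 + 5) - 1*36 = -¼ - 1*36 = -¼ - 36 = -145/4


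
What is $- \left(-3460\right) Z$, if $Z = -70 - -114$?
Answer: $152240$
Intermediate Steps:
$Z = 44$ ($Z = -70 + 114 = 44$)
$- \left(-3460\right) Z = - \left(-3460\right) 44 = \left(-1\right) \left(-152240\right) = 152240$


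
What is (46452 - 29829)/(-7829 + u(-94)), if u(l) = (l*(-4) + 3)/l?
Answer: -520854/245435 ≈ -2.1222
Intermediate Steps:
u(l) = (3 - 4*l)/l (u(l) = (-4*l + 3)/l = (3 - 4*l)/l)
(46452 - 29829)/(-7829 + u(-94)) = (46452 - 29829)/(-7829 + (-4 + 3/(-94))) = 16623/(-7829 + (-4 + 3*(-1/94))) = 16623/(-7829 + (-4 - 3/94)) = 16623/(-7829 - 379/94) = 16623/(-736305/94) = 16623*(-94/736305) = -520854/245435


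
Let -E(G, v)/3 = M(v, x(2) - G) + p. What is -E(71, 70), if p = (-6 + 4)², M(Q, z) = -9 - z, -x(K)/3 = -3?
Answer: 171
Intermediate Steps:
x(K) = 9 (x(K) = -3*(-3) = 9)
p = 4 (p = (-2)² = 4)
E(G, v) = 42 - 3*G (E(G, v) = -3*((-9 - (9 - G)) + 4) = -3*((-9 + (-9 + G)) + 4) = -3*((-18 + G) + 4) = -3*(-14 + G) = 42 - 3*G)
-E(71, 70) = -(42 - 3*71) = -(42 - 213) = -1*(-171) = 171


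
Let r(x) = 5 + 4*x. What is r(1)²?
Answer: 81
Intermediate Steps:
r(1)² = (5 + 4*1)² = (5 + 4)² = 9² = 81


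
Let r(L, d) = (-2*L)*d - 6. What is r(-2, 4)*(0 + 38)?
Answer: 380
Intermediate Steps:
r(L, d) = -6 - 2*L*d (r(L, d) = -2*L*d - 6 = -6 - 2*L*d)
r(-2, 4)*(0 + 38) = (-6 - 2*(-2)*4)*(0 + 38) = (-6 + 16)*38 = 10*38 = 380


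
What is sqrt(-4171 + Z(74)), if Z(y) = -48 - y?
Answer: 9*I*sqrt(53) ≈ 65.521*I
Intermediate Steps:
sqrt(-4171 + Z(74)) = sqrt(-4171 + (-48 - 1*74)) = sqrt(-4171 + (-48 - 74)) = sqrt(-4171 - 122) = sqrt(-4293) = 9*I*sqrt(53)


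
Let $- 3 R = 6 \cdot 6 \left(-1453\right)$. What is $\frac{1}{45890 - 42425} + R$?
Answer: $\frac{60415741}{3465} \approx 17436.0$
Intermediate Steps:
$R = 17436$ ($R = - \frac{6 \cdot 6 \left(-1453\right)}{3} = - \frac{36 \left(-1453\right)}{3} = \left(- \frac{1}{3}\right) \left(-52308\right) = 17436$)
$\frac{1}{45890 - 42425} + R = \frac{1}{45890 - 42425} + 17436 = \frac{1}{3465} + 17436 = \frac{60415741}{3465}$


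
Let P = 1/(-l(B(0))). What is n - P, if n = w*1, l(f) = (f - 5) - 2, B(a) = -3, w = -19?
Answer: -191/10 ≈ -19.100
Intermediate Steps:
l(f) = -7 + f (l(f) = (-5 + f) - 2 = -7 + f)
P = 1/10 (P = 1/(-(-7 - 3)) = 1/(-1*(-10)) = 1/10 ≈ 0.10000)
n = -19 (n = -19*1 = -19)
n - P = -19 - 1*1/10 = -19 - 1/10 = -191/10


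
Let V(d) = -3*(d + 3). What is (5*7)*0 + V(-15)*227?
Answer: 8172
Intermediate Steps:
V(d) = -9 - 3*d (V(d) = -3*(3 + d) = -9 - 3*d)
(5*7)*0 + V(-15)*227 = (5*7)*0 + (-9 - 3*(-15))*227 = 35*0 + (-9 + 45)*227 = 0 + 36*227 = 0 + 8172 = 8172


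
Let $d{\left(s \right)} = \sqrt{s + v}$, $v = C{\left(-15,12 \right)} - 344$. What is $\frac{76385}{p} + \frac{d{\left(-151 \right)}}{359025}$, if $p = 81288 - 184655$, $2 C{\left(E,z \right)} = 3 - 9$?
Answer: $- \frac{76385}{103367} + \frac{i \sqrt{498}}{359025} \approx -0.73897 + 6.2157 \cdot 10^{-5} i$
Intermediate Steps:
$C{\left(E,z \right)} = -3$ ($C{\left(E,z \right)} = \frac{3 - 9}{2} = \frac{1}{2} \left(-6\right) = -3$)
$p = -103367$
$v = -347$ ($v = -3 - 344 = -347$)
$d{\left(s \right)} = \sqrt{-347 + s}$ ($d{\left(s \right)} = \sqrt{s - 347} = \sqrt{-347 + s}$)
$\frac{76385}{p} + \frac{d{\left(-151 \right)}}{359025} = \frac{76385}{-103367} + \frac{\sqrt{-347 - 151}}{359025} = 76385 \left(- \frac{1}{103367}\right) + \sqrt{-498} \cdot \frac{1}{359025} = - \frac{76385}{103367} + i \sqrt{498} \cdot \frac{1}{359025} = - \frac{76385}{103367} + \frac{i \sqrt{498}}{359025}$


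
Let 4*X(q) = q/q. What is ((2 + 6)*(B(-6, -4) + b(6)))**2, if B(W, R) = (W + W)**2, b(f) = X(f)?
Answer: 1331716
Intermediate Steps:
X(q) = 1/4 (X(q) = (q/q)/4 = (1/4)*1 = 1/4)
b(f) = 1/4
B(W, R) = 4*W**2 (B(W, R) = (2*W)**2 = 4*W**2)
((2 + 6)*(B(-6, -4) + b(6)))**2 = ((2 + 6)*(4*(-6)**2 + 1/4))**2 = (8*(4*36 + 1/4))**2 = (8*(144 + 1/4))**2 = (8*(577/4))**2 = 1154**2 = 1331716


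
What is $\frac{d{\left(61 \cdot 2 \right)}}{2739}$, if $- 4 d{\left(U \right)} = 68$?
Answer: $- \frac{17}{2739} \approx -0.0062066$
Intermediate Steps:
$d{\left(U \right)} = -17$ ($d{\left(U \right)} = \left(- \frac{1}{4}\right) 68 = -17$)
$\frac{d{\left(61 \cdot 2 \right)}}{2739} = - \frac{17}{2739}$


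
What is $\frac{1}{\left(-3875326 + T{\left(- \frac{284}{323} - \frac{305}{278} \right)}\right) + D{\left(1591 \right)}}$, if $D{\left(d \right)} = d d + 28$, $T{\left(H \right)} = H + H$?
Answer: $- \frac{44897}{60342508716} \approx -7.4404 \cdot 10^{-7}$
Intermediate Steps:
$T{\left(H \right)} = 2 H$
$D{\left(d \right)} = 28 + d^{2}$ ($D{\left(d \right)} = d^{2} + 28 = 28 + d^{2}$)
$\frac{1}{\left(-3875326 + T{\left(- \frac{284}{323} - \frac{305}{278} \right)}\right) + D{\left(1591 \right)}} = \frac{1}{\left(-3875326 + 2 \left(- \frac{284}{323} - \frac{305}{278}\right)\right) + \left(28 + 1591^{2}\right)} = \frac{1}{\left(-3875326 + 2 \left(\left(-284\right) \frac{1}{323} - \frac{305}{278}\right)\right) + \left(28 + 2531281\right)} = \frac{1}{\left(-3875326 + 2 \left(- \frac{284}{323} - \frac{305}{278}\right)\right) + 2531309} = \frac{1}{\left(-3875326 + 2 \left(- \frac{177467}{89794}\right)\right) + 2531309} = \frac{1}{\left(-3875326 - \frac{177467}{44897}\right) + 2531309} = \frac{1}{- \frac{173990688889}{44897} + 2531309} = \frac{1}{- \frac{60342508716}{44897}} = - \frac{44897}{60342508716}$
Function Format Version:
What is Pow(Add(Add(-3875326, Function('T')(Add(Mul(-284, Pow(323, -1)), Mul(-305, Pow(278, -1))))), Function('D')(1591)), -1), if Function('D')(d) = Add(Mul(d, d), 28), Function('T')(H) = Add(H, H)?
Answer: Rational(-44897, 60342508716) ≈ -7.4404e-7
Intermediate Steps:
Function('T')(H) = Mul(2, H)
Function('D')(d) = Add(28, Pow(d, 2)) (Function('D')(d) = Add(Pow(d, 2), 28) = Add(28, Pow(d, 2)))
Pow(Add(Add(-3875326, Function('T')(Add(Mul(-284, Pow(323, -1)), Mul(-305, Pow(278, -1))))), Function('D')(1591)), -1) = Pow(Add(Add(-3875326, Mul(2, Add(Mul(-284, Pow(323, -1)), Mul(-305, Pow(278, -1))))), Add(28, Pow(1591, 2))), -1) = Pow(Add(Add(-3875326, Mul(2, Add(Mul(-284, Rational(1, 323)), Mul(-305, Rational(1, 278))))), Add(28, 2531281)), -1) = Pow(Add(Add(-3875326, Mul(2, Add(Rational(-284, 323), Rational(-305, 278)))), 2531309), -1) = Pow(Add(Add(-3875326, Mul(2, Rational(-177467, 89794))), 2531309), -1) = Pow(Add(Add(-3875326, Rational(-177467, 44897)), 2531309), -1) = Pow(Add(Rational(-173990688889, 44897), 2531309), -1) = Pow(Rational(-60342508716, 44897), -1) = Rational(-44897, 60342508716)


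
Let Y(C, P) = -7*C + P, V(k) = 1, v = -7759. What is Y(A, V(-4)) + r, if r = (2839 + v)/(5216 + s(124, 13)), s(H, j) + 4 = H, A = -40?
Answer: 186812/667 ≈ 280.08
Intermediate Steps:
s(H, j) = -4 + H
Y(C, P) = P - 7*C
r = -615/667 (r = (2839 - 7759)/(5216 + (-4 + 124)) = -4920/(5216 + 120) = -4920/5336 = -4920*1/5336 = -615/667 ≈ -0.92204)
Y(A, V(-4)) + r = (1 - 7*(-40)) - 615/667 = (1 + 280) - 615/667 = 281 - 615/667 = 186812/667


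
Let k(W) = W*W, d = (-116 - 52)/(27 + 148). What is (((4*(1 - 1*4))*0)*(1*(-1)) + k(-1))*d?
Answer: -24/25 ≈ -0.96000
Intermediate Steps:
d = -24/25 (d = -168/175 = -168*1/175 = -24/25 ≈ -0.96000)
k(W) = W**2
(((4*(1 - 1*4))*0)*(1*(-1)) + k(-1))*d = (((4*(1 - 1*4))*0)*(1*(-1)) + (-1)**2)*(-24/25) = (((4*(1 - 4))*0)*(-1) + 1)*(-24/25) = (((4*(-3))*0)*(-1) + 1)*(-24/25) = (-12*0*(-1) + 1)*(-24/25) = (0*(-1) + 1)*(-24/25) = (0 + 1)*(-24/25) = 1*(-24/25) = -24/25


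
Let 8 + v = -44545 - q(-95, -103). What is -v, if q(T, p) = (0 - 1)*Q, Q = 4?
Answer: 44549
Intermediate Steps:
q(T, p) = -4 (q(T, p) = (0 - 1)*4 = -1*4 = -4)
v = -44549 (v = -8 + (-44545 - 1*(-4)) = -8 + (-44545 + 4) = -8 - 44541 = -44549)
-v = -1*(-44549) = 44549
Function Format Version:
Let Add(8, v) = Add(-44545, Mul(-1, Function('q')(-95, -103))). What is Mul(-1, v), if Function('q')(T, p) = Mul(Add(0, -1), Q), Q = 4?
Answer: 44549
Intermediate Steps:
Function('q')(T, p) = -4 (Function('q')(T, p) = Mul(Add(0, -1), 4) = Mul(-1, 4) = -4)
v = -44549 (v = Add(-8, Add(-44545, Mul(-1, -4))) = Add(-8, Add(-44545, 4)) = Add(-8, -44541) = -44549)
Mul(-1, v) = Mul(-1, -44549) = 44549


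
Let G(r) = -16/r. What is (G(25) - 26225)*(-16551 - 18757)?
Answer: 23149372428/25 ≈ 9.2597e+8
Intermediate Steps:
(G(25) - 26225)*(-16551 - 18757) = (-16/25 - 26225)*(-16551 - 18757) = (-16*1/25 - 26225)*(-35308) = (-16/25 - 26225)*(-35308) = -655641/25*(-35308) = 23149372428/25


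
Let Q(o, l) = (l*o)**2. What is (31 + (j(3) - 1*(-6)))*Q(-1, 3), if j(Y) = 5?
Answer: 378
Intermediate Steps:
Q(o, l) = l**2*o**2
(31 + (j(3) - 1*(-6)))*Q(-1, 3) = (31 + (5 - 1*(-6)))*(3**2*(-1)**2) = (31 + (5 + 6))*(9*1) = (31 + 11)*9 = 42*9 = 378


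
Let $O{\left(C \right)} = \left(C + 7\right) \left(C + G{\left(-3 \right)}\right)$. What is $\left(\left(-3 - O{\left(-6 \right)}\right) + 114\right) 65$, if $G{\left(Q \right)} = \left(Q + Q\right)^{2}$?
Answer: $5265$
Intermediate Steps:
$G{\left(Q \right)} = 4 Q^{2}$ ($G{\left(Q \right)} = \left(2 Q\right)^{2} = 4 Q^{2}$)
$O{\left(C \right)} = \left(7 + C\right) \left(36 + C\right)$ ($O{\left(C \right)} = \left(C + 7\right) \left(C + 4 \left(-3\right)^{2}\right) = \left(7 + C\right) \left(C + 4 \cdot 9\right) = \left(7 + C\right) \left(C + 36\right) = \left(7 + C\right) \left(36 + C\right)$)
$\left(\left(-3 - O{\left(-6 \right)}\right) + 114\right) 65 = \left(\left(-3 - \left(252 + \left(-6\right)^{2} + 43 \left(-6\right)\right)\right) + 114\right) 65 = \left(\left(-3 - \left(252 + 36 - 258\right)\right) + 114\right) 65 = \left(\left(-3 - 30\right) + 114\right) 65 = \left(-33 + 114\right) 65 = 81 \cdot 65 = 5265$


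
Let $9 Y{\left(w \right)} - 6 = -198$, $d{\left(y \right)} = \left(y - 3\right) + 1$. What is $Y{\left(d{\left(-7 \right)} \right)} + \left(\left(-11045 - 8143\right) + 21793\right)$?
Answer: $\frac{7751}{3} \approx 2583.7$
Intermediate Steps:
$d{\left(y \right)} = -2 + y$ ($d{\left(y \right)} = \left(-3 + y\right) + 1 = -2 + y$)
$Y{\left(w \right)} = - \frac{64}{3}$ ($Y{\left(w \right)} = \frac{2}{3} + \frac{1}{9} \left(-198\right) = \frac{2}{3} - 22 = - \frac{64}{3}$)
$Y{\left(d{\left(-7 \right)} \right)} + \left(\left(-11045 - 8143\right) + 21793\right) = - \frac{64}{3} + \left(\left(-11045 - 8143\right) + 21793\right) = - \frac{64}{3} + \left(-19188 + 21793\right) = - \frac{64}{3} + 2605 = \frac{7751}{3}$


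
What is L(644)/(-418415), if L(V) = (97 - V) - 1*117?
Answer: 664/418415 ≈ 0.0015869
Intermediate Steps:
L(V) = -20 - V (L(V) = (97 - V) - 117 = -20 - V)
L(644)/(-418415) = (-20 - 1*644)/(-418415) = (-20 - 644)*(-1/418415) = -664*(-1/418415) = 664/418415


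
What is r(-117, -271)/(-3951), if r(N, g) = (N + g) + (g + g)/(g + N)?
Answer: 75001/766494 ≈ 0.097849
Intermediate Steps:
r(N, g) = N + g + 2*g/(N + g) (r(N, g) = (N + g) + (2*g)/(N + g) = (N + g) + 2*g/(N + g) = N + g + 2*g/(N + g))
r(-117, -271)/(-3951) = (((-117)² + (-271)² + 2*(-271) + 2*(-117)*(-271))/(-117 - 271))/(-3951) = ((13689 + 73441 - 542 + 63414)/(-388))*(-1/3951) = -1/388*150002*(-1/3951) = -75001/194*(-1/3951) = 75001/766494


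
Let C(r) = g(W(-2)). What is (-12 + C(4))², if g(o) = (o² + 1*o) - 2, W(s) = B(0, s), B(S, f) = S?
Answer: 196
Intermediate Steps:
W(s) = 0
g(o) = -2 + o + o² (g(o) = (o² + o) - 2 = (o + o²) - 2 = -2 + o + o²)
C(r) = -2 (C(r) = -2 + 0 + 0² = -2 + 0 + 0 = -2)
(-12 + C(4))² = (-12 - 2)² = (-14)² = 196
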